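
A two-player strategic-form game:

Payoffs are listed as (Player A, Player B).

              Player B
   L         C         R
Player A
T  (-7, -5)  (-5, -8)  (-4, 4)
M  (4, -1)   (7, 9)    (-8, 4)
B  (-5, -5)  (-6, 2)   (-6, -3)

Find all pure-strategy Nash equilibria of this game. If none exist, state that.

Player A against L: payoffs -7, 4, -5 → best response M.
Player A against C: payoffs -5, 7, -6 → best response M.
Player A against R: payoffs -4, -8, -6 → best response T.
Player B against T: payoffs -5, -8, 4 → best response R.
Player B against M: payoffs -1, 9, 4 → best response C.
Player B against B: payoffs -5, 2, -3 → best response C.
Mutual best responses: (T, R); (M, C).

(T, R) and (M, C)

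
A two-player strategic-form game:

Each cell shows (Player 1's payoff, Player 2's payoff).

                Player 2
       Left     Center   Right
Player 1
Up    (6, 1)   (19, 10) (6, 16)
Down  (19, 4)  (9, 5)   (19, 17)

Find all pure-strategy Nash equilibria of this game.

For each strategy profile, look for a profitable unilateral deviation.
(Up, Left): Player 1 can switch to Down (6 → 19). Not NE.
(Up, Center): Player 2 can switch to Right (10 → 16). Not NE.
(Up, Right): Player 1 can switch to Down (6 → 19). Not NE.
(Down, Left): Player 2 can switch to Center (4 → 5). Not NE.
(Down, Center): Player 1 can switch to Up (9 → 19). Not NE.
(Down, Right): Player 1 gets 19, best alternative 6; Player 2 gets 17, best alternative 5. No profitable deviation — NE.

The unique pure-strategy Nash equilibrium is (Down, Right).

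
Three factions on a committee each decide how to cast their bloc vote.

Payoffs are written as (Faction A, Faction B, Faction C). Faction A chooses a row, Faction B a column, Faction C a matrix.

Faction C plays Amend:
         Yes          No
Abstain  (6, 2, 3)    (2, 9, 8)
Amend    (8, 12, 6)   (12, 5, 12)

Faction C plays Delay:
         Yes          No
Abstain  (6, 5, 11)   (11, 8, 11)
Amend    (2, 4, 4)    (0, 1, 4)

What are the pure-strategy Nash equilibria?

Faction A against (Yes, Amend): payoffs 6, 8 → best response Amend.
Faction A against (Yes, Delay): payoffs 6, 2 → best response Abstain.
Faction A against (No, Amend): payoffs 2, 12 → best response Amend.
Faction A against (No, Delay): payoffs 11, 0 → best response Abstain.
Faction B against (Abstain, Amend): payoffs 2, 9 → best response No.
Faction B against (Abstain, Delay): payoffs 5, 8 → best response No.
Faction B against (Amend, Amend): payoffs 12, 5 → best response Yes.
Faction B against (Amend, Delay): payoffs 4, 1 → best response Yes.
Faction C against (Abstain, Yes): payoffs 3, 11 → best response Delay.
Faction C against (Abstain, No): payoffs 8, 11 → best response Delay.
Faction C against (Amend, Yes): payoffs 6, 4 → best response Amend.
Faction C against (Amend, No): payoffs 12, 4 → best response Amend.
Mutual best responses: (Abstain, No, Delay); (Amend, Yes, Amend).

Pure-strategy Nash equilibria: (Abstain, No, Delay); (Amend, Yes, Amend)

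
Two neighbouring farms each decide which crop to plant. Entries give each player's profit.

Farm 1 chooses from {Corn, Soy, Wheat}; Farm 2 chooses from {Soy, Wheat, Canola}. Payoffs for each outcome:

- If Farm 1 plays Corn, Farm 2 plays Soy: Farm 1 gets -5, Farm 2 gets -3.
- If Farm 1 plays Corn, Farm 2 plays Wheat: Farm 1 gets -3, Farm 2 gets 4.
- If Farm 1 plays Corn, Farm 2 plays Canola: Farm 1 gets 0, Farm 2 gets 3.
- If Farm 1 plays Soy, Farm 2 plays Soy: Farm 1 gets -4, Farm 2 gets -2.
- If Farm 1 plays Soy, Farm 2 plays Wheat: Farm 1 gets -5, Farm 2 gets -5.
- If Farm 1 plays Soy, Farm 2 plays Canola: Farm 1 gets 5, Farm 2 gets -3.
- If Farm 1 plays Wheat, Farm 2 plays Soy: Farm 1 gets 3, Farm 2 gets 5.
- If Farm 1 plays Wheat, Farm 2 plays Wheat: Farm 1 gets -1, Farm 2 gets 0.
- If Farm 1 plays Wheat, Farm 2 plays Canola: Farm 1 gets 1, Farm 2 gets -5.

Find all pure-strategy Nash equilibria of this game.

Farm 1 against Soy: payoffs -5, -4, 3 → best response Wheat.
Farm 1 against Wheat: payoffs -3, -5, -1 → best response Wheat.
Farm 1 against Canola: payoffs 0, 5, 1 → best response Soy.
Farm 2 against Corn: payoffs -3, 4, 3 → best response Wheat.
Farm 2 against Soy: payoffs -2, -5, -3 → best response Soy.
Farm 2 against Wheat: payoffs 5, 0, -5 → best response Soy.
Mutual best responses: (Wheat, Soy).

Pure NE: (Wheat, Soy)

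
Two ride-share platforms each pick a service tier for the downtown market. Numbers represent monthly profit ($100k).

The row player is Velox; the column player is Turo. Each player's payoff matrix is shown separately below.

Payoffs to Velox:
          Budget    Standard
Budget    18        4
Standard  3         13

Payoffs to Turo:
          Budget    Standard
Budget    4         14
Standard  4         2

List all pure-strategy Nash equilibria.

There is no pure-strategy Nash equilibrium.

Velox against Budget: payoffs 18, 3 → best response Budget.
Velox against Standard: payoffs 4, 13 → best response Standard.
Turo against Budget: payoffs 4, 14 → best response Standard.
Turo against Standard: payoffs 4, 2 → best response Budget.
No profile is a mutual best response for all players.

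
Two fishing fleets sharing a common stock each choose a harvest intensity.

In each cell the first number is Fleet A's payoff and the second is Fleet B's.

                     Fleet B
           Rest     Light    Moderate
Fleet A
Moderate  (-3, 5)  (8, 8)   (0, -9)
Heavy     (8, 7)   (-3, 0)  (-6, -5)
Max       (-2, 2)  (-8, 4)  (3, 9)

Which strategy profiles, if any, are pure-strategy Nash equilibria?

Pure-strategy Nash equilibria: (Moderate, Light), (Heavy, Rest), (Max, Moderate)

(Moderate, Rest): Fleet A can switch to Heavy (-3 → 8). Not NE.
(Moderate, Light): Fleet A gets 8, best alternative -3; Fleet B gets 8, best alternative 5. No profitable deviation — NE.
(Moderate, Moderate): Fleet A can switch to Max (0 → 3). Not NE.
(Heavy, Rest): Fleet A gets 8, best alternative -2; Fleet B gets 7, best alternative 0. No profitable deviation — NE.
(Heavy, Light): Fleet A can switch to Moderate (-3 → 8). Not NE.
(Heavy, Moderate): Fleet A can switch to Moderate (-6 → 0). Not NE.
(Max, Rest): Fleet A can switch to Heavy (-2 → 8). Not NE.
(Max, Light): Fleet A can switch to Moderate (-8 → 8). Not NE.
(Max, Moderate): Fleet A gets 3, best alternative 0; Fleet B gets 9, best alternative 4. No profitable deviation — NE.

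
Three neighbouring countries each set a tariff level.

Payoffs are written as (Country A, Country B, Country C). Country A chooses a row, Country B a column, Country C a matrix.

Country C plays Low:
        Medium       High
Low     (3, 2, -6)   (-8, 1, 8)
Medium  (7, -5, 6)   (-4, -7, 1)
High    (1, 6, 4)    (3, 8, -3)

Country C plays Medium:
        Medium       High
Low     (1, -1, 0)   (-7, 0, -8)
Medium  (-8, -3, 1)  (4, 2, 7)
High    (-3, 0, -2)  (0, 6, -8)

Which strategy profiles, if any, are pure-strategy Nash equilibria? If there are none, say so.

(Low, Medium, Low): Country A can switch to Medium (3 → 7). Not NE.
(Low, Medium, Medium): Country B can switch to High (-1 → 0). Not NE.
(Low, High, Low): Country A can switch to Medium (-8 → -4). Not NE.
(Low, High, Medium): Country A can switch to Medium (-7 → 4). Not NE.
(Medium, Medium, Low): Country A gets 7, best alternative 3; Country B gets -5, best alternative -7; Country C gets 6, best alternative 1. No profitable deviation — NE.
(Medium, Medium, Medium): Country A can switch to Low (-8 → 1). Not NE.
(Medium, High, Low): Country A can switch to High (-4 → 3). Not NE.
(Medium, High, Medium): Country A gets 4, best alternative 0; Country B gets 2, best alternative -3; Country C gets 7, best alternative 1. No profitable deviation — NE.
(High, Medium, Low): Country A can switch to Low (1 → 3). Not NE.
(High, Medium, Medium): Country A can switch to Low (-3 → 1). Not NE.
(High, High, Low): Country A gets 3, best alternative -4; Country B gets 8, best alternative 6; Country C gets -3, best alternative -8. No profitable deviation — NE.
(High, High, Medium): Country A can switch to Medium (0 → 4). Not NE.

The pure Nash equilibria are (Medium, Medium, Low) and (Medium, High, Medium) and (High, High, Low).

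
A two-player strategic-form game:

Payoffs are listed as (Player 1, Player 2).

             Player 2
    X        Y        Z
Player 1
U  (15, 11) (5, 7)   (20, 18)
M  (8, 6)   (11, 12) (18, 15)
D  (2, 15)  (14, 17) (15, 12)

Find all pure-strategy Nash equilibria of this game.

Player 1 against X: payoffs 15, 8, 2 → best response U.
Player 1 against Y: payoffs 5, 11, 14 → best response D.
Player 1 against Z: payoffs 20, 18, 15 → best response U.
Player 2 against U: payoffs 11, 7, 18 → best response Z.
Player 2 against M: payoffs 6, 12, 15 → best response Z.
Player 2 against D: payoffs 15, 17, 12 → best response Y.
Mutual best responses: (U, Z); (D, Y).

Pure-strategy Nash equilibria: (U, Z); (D, Y)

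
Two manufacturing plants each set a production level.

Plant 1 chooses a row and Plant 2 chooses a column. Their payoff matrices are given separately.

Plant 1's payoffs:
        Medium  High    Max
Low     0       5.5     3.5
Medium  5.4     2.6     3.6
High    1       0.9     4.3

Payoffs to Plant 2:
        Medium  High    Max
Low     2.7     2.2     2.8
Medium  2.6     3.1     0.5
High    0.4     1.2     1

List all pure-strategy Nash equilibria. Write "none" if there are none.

No pure-strategy Nash equilibrium.

Check each profile: it is a Nash equilibrium iff no player can strictly gain by switching unilaterally.
(Low, Medium): Plant 1 can switch to Medium (0 → 5.4). Not NE.
(Low, High): Plant 2 can switch to Medium (2.2 → 2.7). Not NE.
(Low, Max): Plant 1 can switch to Medium (3.5 → 3.6). Not NE.
(Medium, Medium): Plant 2 can switch to High (2.6 → 3.1). Not NE.
(Medium, High): Plant 1 can switch to Low (2.6 → 5.5). Not NE.
(Medium, Max): Plant 1 can switch to High (3.6 → 4.3). Not NE.
(High, Medium): Plant 1 can switch to Medium (1 → 5.4). Not NE.
(High, High): Plant 1 can switch to Low (0.9 → 5.5). Not NE.
(High, Max): Plant 2 can switch to High (1 → 1.2). Not NE.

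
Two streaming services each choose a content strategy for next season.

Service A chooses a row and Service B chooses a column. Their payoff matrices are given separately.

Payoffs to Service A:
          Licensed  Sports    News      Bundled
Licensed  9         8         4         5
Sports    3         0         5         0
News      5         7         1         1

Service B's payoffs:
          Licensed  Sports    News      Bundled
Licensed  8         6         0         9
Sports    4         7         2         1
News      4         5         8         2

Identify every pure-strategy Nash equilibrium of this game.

(Licensed, Bundled)

Mark each player's best response to every combination of opponents' strategies; a profile where every player is best-responding is a pure Nash equilibrium.
Service A against Licensed: payoffs 9, 3, 5 → best response Licensed.
Service A against Sports: payoffs 8, 0, 7 → best response Licensed.
Service A against News: payoffs 4, 5, 1 → best response Sports.
Service A against Bundled: payoffs 5, 0, 1 → best response Licensed.
Service B against Licensed: payoffs 8, 6, 0, 9 → best response Bundled.
Service B against Sports: payoffs 4, 7, 2, 1 → best response Sports.
Service B against News: payoffs 4, 5, 8, 2 → best response News.
Mutual best responses: (Licensed, Bundled).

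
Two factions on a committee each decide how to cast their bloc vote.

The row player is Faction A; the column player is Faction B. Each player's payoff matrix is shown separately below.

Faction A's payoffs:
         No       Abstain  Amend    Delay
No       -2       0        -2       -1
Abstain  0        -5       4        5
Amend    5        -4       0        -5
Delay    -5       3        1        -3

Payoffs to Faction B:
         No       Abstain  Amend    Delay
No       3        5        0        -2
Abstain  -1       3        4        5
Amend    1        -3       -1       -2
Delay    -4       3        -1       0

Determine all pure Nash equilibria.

(No, No): Faction A can switch to Abstain (-2 → 0). Not NE.
(No, Abstain): Faction A can switch to Delay (0 → 3). Not NE.
(No, Amend): Faction A can switch to Abstain (-2 → 4). Not NE.
(No, Delay): Faction A can switch to Abstain (-1 → 5). Not NE.
(Abstain, No): Faction A can switch to Amend (0 → 5). Not NE.
(Abstain, Abstain): Faction A can switch to No (-5 → 0). Not NE.
(Abstain, Amend): Faction B can switch to Delay (4 → 5). Not NE.
(Abstain, Delay): Faction A gets 5, best alternative -1; Faction B gets 5, best alternative 4. No profitable deviation — NE.
(Amend, No): Faction A gets 5, best alternative 0; Faction B gets 1, best alternative -1. No profitable deviation — NE.
(Amend, Abstain): Faction A can switch to No (-4 → 0). Not NE.
(Delay, Abstain): Faction A gets 3, best alternative 0; Faction B gets 3, best alternative 0. No profitable deviation — NE.
(The remaining 5 profiles each have a profitable deviation by the same check.)

Pure-strategy Nash equilibria: (Abstain, Delay) and (Amend, No) and (Delay, Abstain)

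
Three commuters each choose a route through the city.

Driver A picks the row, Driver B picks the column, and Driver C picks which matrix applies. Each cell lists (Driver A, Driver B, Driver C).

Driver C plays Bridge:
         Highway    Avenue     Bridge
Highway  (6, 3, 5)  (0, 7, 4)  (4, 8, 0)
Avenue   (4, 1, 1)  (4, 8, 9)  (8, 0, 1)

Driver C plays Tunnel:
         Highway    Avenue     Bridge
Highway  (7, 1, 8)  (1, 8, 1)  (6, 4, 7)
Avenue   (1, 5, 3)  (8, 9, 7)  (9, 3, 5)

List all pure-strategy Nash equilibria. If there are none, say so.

Driver A against (Highway, Bridge): payoffs 6, 4 → best response Highway.
Driver A against (Highway, Tunnel): payoffs 7, 1 → best response Highway.
Driver A against (Avenue, Bridge): payoffs 0, 4 → best response Avenue.
Driver A against (Avenue, Tunnel): payoffs 1, 8 → best response Avenue.
Driver A against (Bridge, Bridge): payoffs 4, 8 → best response Avenue.
Driver A against (Bridge, Tunnel): payoffs 6, 9 → best response Avenue.
Driver B against (Highway, Bridge): payoffs 3, 7, 8 → best response Bridge.
Driver B against (Highway, Tunnel): payoffs 1, 8, 4 → best response Avenue.
Driver B against (Avenue, Bridge): payoffs 1, 8, 0 → best response Avenue.
Driver B against (Avenue, Tunnel): payoffs 5, 9, 3 → best response Avenue.
Driver C against (Highway, Highway): payoffs 5, 8 → best response Tunnel.
Driver C against (Highway, Avenue): payoffs 4, 1 → best response Bridge.
Driver C against (Highway, Bridge): payoffs 0, 7 → best response Tunnel.
Driver C against (Avenue, Highway): payoffs 1, 3 → best response Tunnel.
Driver C against (Avenue, Avenue): payoffs 9, 7 → best response Bridge.
Driver C against (Avenue, Bridge): payoffs 1, 5 → best response Tunnel.
Mutual best responses: (Avenue, Avenue, Bridge).

The unique pure-strategy Nash equilibrium is (Avenue, Avenue, Bridge).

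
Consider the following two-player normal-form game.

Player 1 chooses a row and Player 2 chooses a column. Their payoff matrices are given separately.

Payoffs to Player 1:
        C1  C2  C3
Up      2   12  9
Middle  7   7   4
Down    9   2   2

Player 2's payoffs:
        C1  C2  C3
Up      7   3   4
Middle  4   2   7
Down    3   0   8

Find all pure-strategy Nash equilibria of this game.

none

(Up, C1): Player 1 can switch to Middle (2 → 7). Not NE.
(Up, C2): Player 2 can switch to C1 (3 → 7). Not NE.
(Up, C3): Player 2 can switch to C1 (4 → 7). Not NE.
(Middle, C1): Player 1 can switch to Down (7 → 9). Not NE.
(Middle, C2): Player 1 can switch to Up (7 → 12). Not NE.
(Middle, C3): Player 1 can switch to Up (4 → 9). Not NE.
(Down, C1): Player 2 can switch to C3 (3 → 8). Not NE.
(Down, C2): Player 1 can switch to Up (2 → 12). Not NE.
(Down, C3): Player 1 can switch to Up (2 → 9). Not NE.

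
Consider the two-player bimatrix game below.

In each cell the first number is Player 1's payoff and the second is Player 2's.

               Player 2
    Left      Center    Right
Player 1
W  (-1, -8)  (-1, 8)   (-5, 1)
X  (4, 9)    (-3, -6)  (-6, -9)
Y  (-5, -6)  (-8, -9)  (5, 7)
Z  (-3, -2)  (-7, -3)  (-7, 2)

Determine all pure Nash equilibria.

Player 1 against Left: payoffs -1, 4, -5, -3 → best response X.
Player 1 against Center: payoffs -1, -3, -8, -7 → best response W.
Player 1 against Right: payoffs -5, -6, 5, -7 → best response Y.
Player 2 against W: payoffs -8, 8, 1 → best response Center.
Player 2 against X: payoffs 9, -6, -9 → best response Left.
Player 2 against Y: payoffs -6, -9, 7 → best response Right.
Player 2 against Z: payoffs -2, -3, 2 → best response Right.
Mutual best responses: (W, Center); (X, Left); (Y, Right).

Pure-strategy Nash equilibria: (W, Center); (X, Left); (Y, Right)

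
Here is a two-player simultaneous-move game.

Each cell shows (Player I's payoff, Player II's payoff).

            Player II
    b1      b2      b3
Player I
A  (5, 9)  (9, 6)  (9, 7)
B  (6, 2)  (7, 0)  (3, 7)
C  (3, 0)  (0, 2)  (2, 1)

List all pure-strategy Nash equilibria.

Player I against b1: payoffs 5, 6, 3 → best response B.
Player I against b2: payoffs 9, 7, 0 → best response A.
Player I against b3: payoffs 9, 3, 2 → best response A.
Player II against A: payoffs 9, 6, 7 → best response b1.
Player II against B: payoffs 2, 0, 7 → best response b3.
Player II against C: payoffs 0, 2, 1 → best response b2.
No profile is a mutual best response for all players.

This game has no pure Nash equilibrium.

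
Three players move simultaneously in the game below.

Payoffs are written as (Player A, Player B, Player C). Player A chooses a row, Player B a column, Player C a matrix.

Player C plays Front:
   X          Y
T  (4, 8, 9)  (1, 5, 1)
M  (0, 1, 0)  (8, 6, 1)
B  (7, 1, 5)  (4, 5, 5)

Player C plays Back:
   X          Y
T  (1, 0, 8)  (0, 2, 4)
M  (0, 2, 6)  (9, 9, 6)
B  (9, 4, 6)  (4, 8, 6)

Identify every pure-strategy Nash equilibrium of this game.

Pure NE: (M, Y, Back)

Player A against (X, Front): payoffs 4, 0, 7 → best response B.
Player A against (X, Back): payoffs 1, 0, 9 → best response B.
Player A against (Y, Front): payoffs 1, 8, 4 → best response M.
Player A against (Y, Back): payoffs 0, 9, 4 → best response M.
Player B against (T, Front): payoffs 8, 5 → best response X.
Player B against (T, Back): payoffs 0, 2 → best response Y.
Player B against (M, Front): payoffs 1, 6 → best response Y.
Player B against (M, Back): payoffs 2, 9 → best response Y.
Player B against (B, Front): payoffs 1, 5 → best response Y.
Player B against (B, Back): payoffs 4, 8 → best response Y.
Player C against (T, X): payoffs 9, 8 → best response Front.
Player C against (T, Y): payoffs 1, 4 → best response Back.
Player C against (M, X): payoffs 0, 6 → best response Back.
Player C against (M, Y): payoffs 1, 6 → best response Back.
Player C against (B, X): payoffs 5, 6 → best response Back.
Player C against (B, Y): payoffs 5, 6 → best response Back.
Mutual best responses: (M, Y, Back).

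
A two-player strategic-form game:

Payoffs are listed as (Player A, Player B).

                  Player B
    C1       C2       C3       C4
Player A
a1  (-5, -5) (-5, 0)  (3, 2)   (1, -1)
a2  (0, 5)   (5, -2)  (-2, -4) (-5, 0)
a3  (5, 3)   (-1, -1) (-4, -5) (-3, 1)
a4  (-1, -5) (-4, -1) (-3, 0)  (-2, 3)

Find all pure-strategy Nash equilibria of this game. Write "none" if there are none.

(a1, C3) and (a3, C1)

Player A against C1: payoffs -5, 0, 5, -1 → best response a3.
Player A against C2: payoffs -5, 5, -1, -4 → best response a2.
Player A against C3: payoffs 3, -2, -4, -3 → best response a1.
Player A against C4: payoffs 1, -5, -3, -2 → best response a1.
Player B against a1: payoffs -5, 0, 2, -1 → best response C3.
Player B against a2: payoffs 5, -2, -4, 0 → best response C1.
Player B against a3: payoffs 3, -1, -5, 1 → best response C1.
Player B against a4: payoffs -5, -1, 0, 3 → best response C4.
Mutual best responses: (a1, C3); (a3, C1).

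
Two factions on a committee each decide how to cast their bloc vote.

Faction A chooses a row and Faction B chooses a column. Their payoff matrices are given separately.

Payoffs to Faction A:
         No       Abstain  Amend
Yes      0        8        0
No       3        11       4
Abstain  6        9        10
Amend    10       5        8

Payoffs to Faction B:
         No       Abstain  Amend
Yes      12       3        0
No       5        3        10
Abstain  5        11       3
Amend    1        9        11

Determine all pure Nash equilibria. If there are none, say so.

(Yes, No): Faction A can switch to No (0 → 3). Not NE.
(Yes, Abstain): Faction A can switch to No (8 → 11). Not NE.
(Yes, Amend): Faction A can switch to No (0 → 4). Not NE.
(No, No): Faction A can switch to Abstain (3 → 6). Not NE.
(No, Abstain): Faction B can switch to No (3 → 5). Not NE.
(No, Amend): Faction A can switch to Abstain (4 → 10). Not NE.
(Abstain, No): Faction A can switch to Amend (6 → 10). Not NE.
(Abstain, Abstain): Faction A can switch to No (9 → 11). Not NE.
(Abstain, Amend): Faction B can switch to No (3 → 5). Not NE.
(Amend, No): Faction B can switch to Abstain (1 → 9). Not NE.
(The remaining 2 profiles each have a profitable deviation by the same check.)

No pure-strategy Nash equilibrium.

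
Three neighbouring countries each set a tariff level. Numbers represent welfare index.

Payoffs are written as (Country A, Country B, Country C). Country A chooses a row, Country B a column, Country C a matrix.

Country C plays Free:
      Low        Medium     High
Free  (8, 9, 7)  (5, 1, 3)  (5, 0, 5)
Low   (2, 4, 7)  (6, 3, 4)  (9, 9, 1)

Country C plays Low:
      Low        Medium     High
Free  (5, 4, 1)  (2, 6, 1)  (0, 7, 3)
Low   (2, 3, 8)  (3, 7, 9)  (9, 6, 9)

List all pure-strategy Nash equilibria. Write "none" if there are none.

Country A against (Low, Free): payoffs 8, 2 → best response Free.
Country A against (Low, Low): payoffs 5, 2 → best response Free.
Country A against (Medium, Free): payoffs 5, 6 → best response Low.
Country A against (Medium, Low): payoffs 2, 3 → best response Low.
Country A against (High, Free): payoffs 5, 9 → best response Low.
Country A against (High, Low): payoffs 0, 9 → best response Low.
Country B against (Free, Free): payoffs 9, 1, 0 → best response Low.
Country B against (Free, Low): payoffs 4, 6, 7 → best response High.
Country B against (Low, Free): payoffs 4, 3, 9 → best response High.
Country B against (Low, Low): payoffs 3, 7, 6 → best response Medium.
Country C against (Free, Low): payoffs 7, 1 → best response Free.
Country C against (Free, Medium): payoffs 3, 1 → best response Free.
Country C against (Free, High): payoffs 5, 3 → best response Free.
Country C against (Low, Low): payoffs 7, 8 → best response Low.
Country C against (Low, Medium): payoffs 4, 9 → best response Low.
Country C against (Low, High): payoffs 1, 9 → best response Low.
Mutual best responses: (Free, Low, Free); (Low, Medium, Low).

(Free, Low, Free), (Low, Medium, Low)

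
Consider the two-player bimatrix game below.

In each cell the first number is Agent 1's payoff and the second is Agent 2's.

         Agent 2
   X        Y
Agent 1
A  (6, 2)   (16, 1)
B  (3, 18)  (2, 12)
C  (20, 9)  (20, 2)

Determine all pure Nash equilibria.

The unique pure-strategy Nash equilibrium is (C, X).

Agent 1 against X: payoffs 6, 3, 20 → best response C.
Agent 1 against Y: payoffs 16, 2, 20 → best response C.
Agent 2 against A: payoffs 2, 1 → best response X.
Agent 2 against B: payoffs 18, 12 → best response X.
Agent 2 against C: payoffs 9, 2 → best response X.
Mutual best responses: (C, X).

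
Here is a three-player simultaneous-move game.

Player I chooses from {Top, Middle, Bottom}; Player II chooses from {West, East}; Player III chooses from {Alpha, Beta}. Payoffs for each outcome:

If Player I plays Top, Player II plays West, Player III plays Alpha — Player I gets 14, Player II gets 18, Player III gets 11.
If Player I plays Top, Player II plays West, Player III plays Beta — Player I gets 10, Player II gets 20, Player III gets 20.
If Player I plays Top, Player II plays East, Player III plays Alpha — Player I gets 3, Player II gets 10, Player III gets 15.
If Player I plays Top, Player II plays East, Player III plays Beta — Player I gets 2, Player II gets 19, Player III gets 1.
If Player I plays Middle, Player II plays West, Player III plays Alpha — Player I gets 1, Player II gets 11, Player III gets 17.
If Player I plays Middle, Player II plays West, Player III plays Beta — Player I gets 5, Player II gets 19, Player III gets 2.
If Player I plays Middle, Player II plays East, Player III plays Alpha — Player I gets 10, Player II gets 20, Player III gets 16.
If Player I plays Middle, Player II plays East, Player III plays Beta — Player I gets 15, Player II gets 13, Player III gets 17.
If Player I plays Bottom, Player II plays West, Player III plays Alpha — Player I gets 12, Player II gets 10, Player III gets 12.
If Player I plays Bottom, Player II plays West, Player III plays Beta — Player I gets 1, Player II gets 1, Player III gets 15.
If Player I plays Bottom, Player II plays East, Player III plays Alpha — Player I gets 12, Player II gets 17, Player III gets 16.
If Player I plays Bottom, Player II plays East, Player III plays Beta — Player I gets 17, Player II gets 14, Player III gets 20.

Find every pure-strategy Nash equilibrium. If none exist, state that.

The pure Nash equilibria are (Top, West, Beta); (Bottom, East, Beta).

Player I against (West, Alpha): payoffs 14, 1, 12 → best response Top.
Player I against (West, Beta): payoffs 10, 5, 1 → best response Top.
Player I against (East, Alpha): payoffs 3, 10, 12 → best response Bottom.
Player I against (East, Beta): payoffs 2, 15, 17 → best response Bottom.
Player II against (Top, Alpha): payoffs 18, 10 → best response West.
Player II against (Top, Beta): payoffs 20, 19 → best response West.
Player II against (Middle, Alpha): payoffs 11, 20 → best response East.
Player II against (Middle, Beta): payoffs 19, 13 → best response West.
Player II against (Bottom, Alpha): payoffs 10, 17 → best response East.
Player II against (Bottom, Beta): payoffs 1, 14 → best response East.
Player III against (Top, West): payoffs 11, 20 → best response Beta.
Player III against (Top, East): payoffs 15, 1 → best response Alpha.
Player III against (Middle, West): payoffs 17, 2 → best response Alpha.
Player III against (Middle, East): payoffs 16, 17 → best response Beta.
Player III against (Bottom, West): payoffs 12, 15 → best response Beta.
Player III against (Bottom, East): payoffs 16, 20 → best response Beta.
Mutual best responses: (Top, West, Beta); (Bottom, East, Beta).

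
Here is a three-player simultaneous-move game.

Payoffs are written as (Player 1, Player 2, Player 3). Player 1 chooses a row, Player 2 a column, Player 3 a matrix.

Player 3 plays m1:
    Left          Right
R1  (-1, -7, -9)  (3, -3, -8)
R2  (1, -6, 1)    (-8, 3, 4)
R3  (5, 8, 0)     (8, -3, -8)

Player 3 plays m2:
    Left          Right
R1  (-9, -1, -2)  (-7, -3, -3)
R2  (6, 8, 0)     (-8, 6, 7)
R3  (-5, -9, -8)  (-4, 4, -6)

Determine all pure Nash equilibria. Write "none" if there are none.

For each player, find the best response to each opponent profile; mutual best responses are the pure NE.
Player 1 against (Left, m1): payoffs -1, 1, 5 → best response R3.
Player 1 against (Left, m2): payoffs -9, 6, -5 → best response R2.
Player 1 against (Right, m1): payoffs 3, -8, 8 → best response R3.
Player 1 against (Right, m2): payoffs -7, -8, -4 → best response R3.
Player 2 against (R1, m1): payoffs -7, -3 → best response Right.
Player 2 against (R1, m2): payoffs -1, -3 → best response Left.
Player 2 against (R2, m1): payoffs -6, 3 → best response Right.
Player 2 against (R2, m2): payoffs 8, 6 → best response Left.
Player 2 against (R3, m1): payoffs 8, -3 → best response Left.
Player 2 against (R3, m2): payoffs -9, 4 → best response Right.
Player 3 against (R1, Left): payoffs -9, -2 → best response m2.
Player 3 against (R1, Right): payoffs -8, -3 → best response m2.
Player 3 against (R2, Left): payoffs 1, 0 → best response m1.
Player 3 against (R2, Right): payoffs 4, 7 → best response m2.
Player 3 against (R3, Left): payoffs 0, -8 → best response m1.
Player 3 against (R3, Right): payoffs -8, -6 → best response m2.
Mutual best responses: (R3, Left, m1); (R3, Right, m2).

(R3, Left, m1) and (R3, Right, m2)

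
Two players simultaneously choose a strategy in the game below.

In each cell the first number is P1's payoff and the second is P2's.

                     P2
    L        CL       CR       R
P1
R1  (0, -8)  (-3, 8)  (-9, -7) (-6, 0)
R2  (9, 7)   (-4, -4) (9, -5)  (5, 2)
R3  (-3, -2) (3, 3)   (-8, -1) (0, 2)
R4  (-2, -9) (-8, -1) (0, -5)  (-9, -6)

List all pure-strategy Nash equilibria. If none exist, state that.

Pure-strategy Nash equilibria: (R2, L); (R3, CL)

For each player, find the best response to each opponent profile; mutual best responses are the pure NE.
P1 against L: payoffs 0, 9, -3, -2 → best response R2.
P1 against CL: payoffs -3, -4, 3, -8 → best response R3.
P1 against CR: payoffs -9, 9, -8, 0 → best response R2.
P1 against R: payoffs -6, 5, 0, -9 → best response R2.
P2 against R1: payoffs -8, 8, -7, 0 → best response CL.
P2 against R2: payoffs 7, -4, -5, 2 → best response L.
P2 against R3: payoffs -2, 3, -1, 2 → best response CL.
P2 against R4: payoffs -9, -1, -5, -6 → best response CL.
Mutual best responses: (R2, L); (R3, CL).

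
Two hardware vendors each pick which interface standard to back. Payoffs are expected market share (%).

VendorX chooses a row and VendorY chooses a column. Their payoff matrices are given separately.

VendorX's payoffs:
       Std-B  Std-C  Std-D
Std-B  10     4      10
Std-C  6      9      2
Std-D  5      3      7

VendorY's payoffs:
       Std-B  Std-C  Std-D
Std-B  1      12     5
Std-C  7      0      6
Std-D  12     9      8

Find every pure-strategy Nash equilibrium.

For each strategy profile, look for a profitable unilateral deviation.
(Std-B, Std-B): VendorY can switch to Std-C (1 → 12). Not NE.
(Std-B, Std-C): VendorX can switch to Std-C (4 → 9). Not NE.
(Std-B, Std-D): VendorY can switch to Std-C (5 → 12). Not NE.
(Std-C, Std-B): VendorX can switch to Std-B (6 → 10). Not NE.
(Std-C, Std-C): VendorY can switch to Std-B (0 → 7). Not NE.
(Std-C, Std-D): VendorX can switch to Std-B (2 → 10). Not NE.
(Std-D, Std-B): VendorX can switch to Std-B (5 → 10). Not NE.
(Std-D, Std-C): VendorX can switch to Std-B (3 → 4). Not NE.
(Std-D, Std-D): VendorX can switch to Std-B (7 → 10). Not NE.

There is no pure-strategy Nash equilibrium.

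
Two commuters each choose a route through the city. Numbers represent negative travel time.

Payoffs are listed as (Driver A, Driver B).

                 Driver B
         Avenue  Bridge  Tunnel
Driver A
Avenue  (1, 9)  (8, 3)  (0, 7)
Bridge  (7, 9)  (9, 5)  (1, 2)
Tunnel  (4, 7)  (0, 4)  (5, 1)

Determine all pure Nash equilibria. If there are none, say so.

Driver A against Avenue: payoffs 1, 7, 4 → best response Bridge.
Driver A against Bridge: payoffs 8, 9, 0 → best response Bridge.
Driver A against Tunnel: payoffs 0, 1, 5 → best response Tunnel.
Driver B against Avenue: payoffs 9, 3, 7 → best response Avenue.
Driver B against Bridge: payoffs 9, 5, 2 → best response Avenue.
Driver B against Tunnel: payoffs 7, 4, 1 → best response Avenue.
Mutual best responses: (Bridge, Avenue).

Pure NE: (Bridge, Avenue)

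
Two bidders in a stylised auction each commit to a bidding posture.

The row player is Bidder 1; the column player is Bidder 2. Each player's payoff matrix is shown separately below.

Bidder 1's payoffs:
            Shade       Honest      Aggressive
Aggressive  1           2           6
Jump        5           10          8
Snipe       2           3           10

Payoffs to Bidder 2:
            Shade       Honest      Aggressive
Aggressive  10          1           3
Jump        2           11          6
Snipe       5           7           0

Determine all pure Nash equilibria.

(Jump, Honest)

Bidder 1 against Shade: payoffs 1, 5, 2 → best response Jump.
Bidder 1 against Honest: payoffs 2, 10, 3 → best response Jump.
Bidder 1 against Aggressive: payoffs 6, 8, 10 → best response Snipe.
Bidder 2 against Aggressive: payoffs 10, 1, 3 → best response Shade.
Bidder 2 against Jump: payoffs 2, 11, 6 → best response Honest.
Bidder 2 against Snipe: payoffs 5, 7, 0 → best response Honest.
Mutual best responses: (Jump, Honest).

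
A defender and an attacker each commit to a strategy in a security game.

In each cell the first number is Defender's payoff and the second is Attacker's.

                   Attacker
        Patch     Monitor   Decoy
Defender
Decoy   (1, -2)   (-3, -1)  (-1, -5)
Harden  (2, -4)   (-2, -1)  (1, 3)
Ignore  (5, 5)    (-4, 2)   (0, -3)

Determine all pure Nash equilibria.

(Harden, Decoy) and (Ignore, Patch)

Check each profile: it is a Nash equilibrium iff no player can strictly gain by switching unilaterally.
(Decoy, Patch): Defender can switch to Harden (1 → 2). Not NE.
(Decoy, Monitor): Defender can switch to Harden (-3 → -2). Not NE.
(Decoy, Decoy): Defender can switch to Harden (-1 → 1). Not NE.
(Harden, Patch): Defender can switch to Ignore (2 → 5). Not NE.
(Harden, Monitor): Attacker can switch to Decoy (-1 → 3). Not NE.
(Harden, Decoy): Defender gets 1, best alternative 0; Attacker gets 3, best alternative -1. No profitable deviation — NE.
(Ignore, Patch): Defender gets 5, best alternative 2; Attacker gets 5, best alternative 2. No profitable deviation — NE.
(Ignore, Monitor): Defender can switch to Decoy (-4 → -3). Not NE.
(The remaining 1 profile has a profitable deviation by the same check.)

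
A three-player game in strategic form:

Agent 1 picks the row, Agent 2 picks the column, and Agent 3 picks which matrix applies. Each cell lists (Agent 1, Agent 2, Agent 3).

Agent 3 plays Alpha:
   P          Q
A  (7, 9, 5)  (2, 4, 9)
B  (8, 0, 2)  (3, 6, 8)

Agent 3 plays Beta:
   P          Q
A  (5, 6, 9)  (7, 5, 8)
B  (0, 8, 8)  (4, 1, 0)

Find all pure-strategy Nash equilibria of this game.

Agent 1 against (P, Alpha): payoffs 7, 8 → best response B.
Agent 1 against (P, Beta): payoffs 5, 0 → best response A.
Agent 1 against (Q, Alpha): payoffs 2, 3 → best response B.
Agent 1 against (Q, Beta): payoffs 7, 4 → best response A.
Agent 2 against (A, Alpha): payoffs 9, 4 → best response P.
Agent 2 against (A, Beta): payoffs 6, 5 → best response P.
Agent 2 against (B, Alpha): payoffs 0, 6 → best response Q.
Agent 2 against (B, Beta): payoffs 8, 1 → best response P.
Agent 3 against (A, P): payoffs 5, 9 → best response Beta.
Agent 3 against (A, Q): payoffs 9, 8 → best response Alpha.
Agent 3 against (B, P): payoffs 2, 8 → best response Beta.
Agent 3 against (B, Q): payoffs 8, 0 → best response Alpha.
Mutual best responses: (A, P, Beta); (B, Q, Alpha).

Pure-strategy Nash equilibria: (A, P, Beta), (B, Q, Alpha)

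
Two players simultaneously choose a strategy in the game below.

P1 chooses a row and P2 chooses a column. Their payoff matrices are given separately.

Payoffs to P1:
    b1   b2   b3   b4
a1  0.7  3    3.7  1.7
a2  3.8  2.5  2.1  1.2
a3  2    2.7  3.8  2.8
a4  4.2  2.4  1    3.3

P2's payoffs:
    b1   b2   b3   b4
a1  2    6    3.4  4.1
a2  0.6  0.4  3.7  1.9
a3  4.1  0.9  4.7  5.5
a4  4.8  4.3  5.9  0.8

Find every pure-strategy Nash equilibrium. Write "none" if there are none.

(a1, b1): P1 can switch to a2 (0.7 → 3.8). Not NE.
(a1, b2): P1 gets 3, best alternative 2.7; P2 gets 6, best alternative 4.1. No profitable deviation — NE.
(a1, b3): P1 can switch to a3 (3.7 → 3.8). Not NE.
(a1, b4): P1 can switch to a3 (1.7 → 2.8). Not NE.
(a2, b1): P1 can switch to a4 (3.8 → 4.2). Not NE.
(a2, b2): P1 can switch to a1 (2.5 → 3). Not NE.
(a2, b3): P1 can switch to a1 (2.1 → 3.7). Not NE.
(a2, b4): P1 can switch to a1 (1.2 → 1.7). Not NE.
(a3, b1): P1 can switch to a2 (2 → 3.8). Not NE.
(a3, b2): P1 can switch to a1 (2.7 → 3). Not NE.
(a3, b3): P2 can switch to b4 (4.7 → 5.5). Not NE.
(The remaining 5 profiles each have a profitable deviation by the same check.)

(a1, b2)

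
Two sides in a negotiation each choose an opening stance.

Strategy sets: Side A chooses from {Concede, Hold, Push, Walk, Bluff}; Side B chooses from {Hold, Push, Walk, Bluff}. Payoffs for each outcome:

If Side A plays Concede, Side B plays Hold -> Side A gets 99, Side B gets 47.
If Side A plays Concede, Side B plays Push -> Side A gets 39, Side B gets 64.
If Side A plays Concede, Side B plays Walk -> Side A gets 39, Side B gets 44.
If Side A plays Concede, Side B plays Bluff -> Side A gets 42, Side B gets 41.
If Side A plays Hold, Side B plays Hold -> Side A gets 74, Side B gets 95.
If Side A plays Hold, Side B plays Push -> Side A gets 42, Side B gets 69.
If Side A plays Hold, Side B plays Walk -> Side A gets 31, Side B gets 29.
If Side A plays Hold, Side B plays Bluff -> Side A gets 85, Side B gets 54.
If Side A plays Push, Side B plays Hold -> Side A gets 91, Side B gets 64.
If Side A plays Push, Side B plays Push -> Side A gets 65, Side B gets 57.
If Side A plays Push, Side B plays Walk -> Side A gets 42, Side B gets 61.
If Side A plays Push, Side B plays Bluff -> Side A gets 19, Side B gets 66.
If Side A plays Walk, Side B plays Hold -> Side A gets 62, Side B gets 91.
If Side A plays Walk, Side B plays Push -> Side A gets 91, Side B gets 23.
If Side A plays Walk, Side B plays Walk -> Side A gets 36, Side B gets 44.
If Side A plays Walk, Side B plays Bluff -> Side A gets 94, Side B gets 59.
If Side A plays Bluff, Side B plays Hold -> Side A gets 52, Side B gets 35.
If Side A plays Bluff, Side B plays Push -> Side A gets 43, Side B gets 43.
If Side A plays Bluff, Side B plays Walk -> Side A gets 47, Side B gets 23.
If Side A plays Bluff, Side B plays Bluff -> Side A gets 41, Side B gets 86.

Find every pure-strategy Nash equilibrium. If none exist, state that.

Side A against Hold: payoffs 99, 74, 91, 62, 52 → best response Concede.
Side A against Push: payoffs 39, 42, 65, 91, 43 → best response Walk.
Side A against Walk: payoffs 39, 31, 42, 36, 47 → best response Bluff.
Side A against Bluff: payoffs 42, 85, 19, 94, 41 → best response Walk.
Side B against Concede: payoffs 47, 64, 44, 41 → best response Push.
Side B against Hold: payoffs 95, 69, 29, 54 → best response Hold.
Side B against Push: payoffs 64, 57, 61, 66 → best response Bluff.
Side B against Walk: payoffs 91, 23, 44, 59 → best response Hold.
Side B against Bluff: payoffs 35, 43, 23, 86 → best response Bluff.
No profile is a mutual best response for all players.

This game has no pure Nash equilibrium.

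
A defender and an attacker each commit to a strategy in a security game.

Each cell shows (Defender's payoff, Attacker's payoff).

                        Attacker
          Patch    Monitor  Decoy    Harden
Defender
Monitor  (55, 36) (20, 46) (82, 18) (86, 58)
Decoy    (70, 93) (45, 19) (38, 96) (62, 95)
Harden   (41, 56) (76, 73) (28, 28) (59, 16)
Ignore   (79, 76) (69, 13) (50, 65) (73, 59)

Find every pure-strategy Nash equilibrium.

Mark each player's best response to every combination of opponents' strategies; a profile where every player is best-responding is a pure Nash equilibrium.
Defender against Patch: payoffs 55, 70, 41, 79 → best response Ignore.
Defender against Monitor: payoffs 20, 45, 76, 69 → best response Harden.
Defender against Decoy: payoffs 82, 38, 28, 50 → best response Monitor.
Defender against Harden: payoffs 86, 62, 59, 73 → best response Monitor.
Attacker against Monitor: payoffs 36, 46, 18, 58 → best response Harden.
Attacker against Decoy: payoffs 93, 19, 96, 95 → best response Decoy.
Attacker against Harden: payoffs 56, 73, 28, 16 → best response Monitor.
Attacker against Ignore: payoffs 76, 13, 65, 59 → best response Patch.
Mutual best responses: (Monitor, Harden); (Harden, Monitor); (Ignore, Patch).

The pure Nash equilibria are (Monitor, Harden); (Harden, Monitor); (Ignore, Patch).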